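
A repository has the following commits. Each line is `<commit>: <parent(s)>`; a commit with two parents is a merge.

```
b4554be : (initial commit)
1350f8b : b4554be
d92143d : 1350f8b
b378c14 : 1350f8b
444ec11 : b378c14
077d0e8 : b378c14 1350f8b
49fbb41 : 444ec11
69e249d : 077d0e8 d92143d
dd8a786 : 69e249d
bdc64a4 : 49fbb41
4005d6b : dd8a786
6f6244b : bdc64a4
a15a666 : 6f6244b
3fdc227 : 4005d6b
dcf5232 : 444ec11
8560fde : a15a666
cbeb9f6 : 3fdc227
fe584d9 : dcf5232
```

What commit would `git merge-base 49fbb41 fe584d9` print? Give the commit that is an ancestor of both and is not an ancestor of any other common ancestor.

Ancestors of 49fbb41: {1350f8b, 444ec11, 49fbb41, b378c14, b4554be}.
Ancestors of fe584d9: {1350f8b, 444ec11, b378c14, b4554be, dcf5232, fe584d9}.
Common ancestors: {1350f8b, 444ec11, b378c14, b4554be}.
Among these, 444ec11 is not an ancestor of any other common ancestor — it is the merge base.

444ec11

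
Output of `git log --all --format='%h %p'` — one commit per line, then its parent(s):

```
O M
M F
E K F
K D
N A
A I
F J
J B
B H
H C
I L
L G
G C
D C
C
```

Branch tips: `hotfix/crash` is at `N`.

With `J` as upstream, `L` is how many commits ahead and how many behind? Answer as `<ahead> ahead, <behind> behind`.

Reachable from L: {C, G, L}.
Reachable from J: {B, C, H, J}.
Only in L's history (ahead): {G, L} — 2.
Only in J's history (behind): {B, H, J} — 3.

2 ahead, 3 behind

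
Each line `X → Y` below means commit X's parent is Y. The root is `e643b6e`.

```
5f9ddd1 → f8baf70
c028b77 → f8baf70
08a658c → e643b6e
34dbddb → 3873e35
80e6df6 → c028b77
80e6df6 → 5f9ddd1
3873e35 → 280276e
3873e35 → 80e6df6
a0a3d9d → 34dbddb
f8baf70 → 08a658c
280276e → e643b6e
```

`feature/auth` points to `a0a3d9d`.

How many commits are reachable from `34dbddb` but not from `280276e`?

Reachable from 34dbddb: {08a658c, 280276e, 34dbddb, 3873e35, 5f9ddd1, 80e6df6, c028b77, e643b6e, f8baf70}.
Reachable from 280276e: {280276e, e643b6e}.
In 34dbddb's history but not 280276e's: {08a658c, 34dbddb, 3873e35, 5f9ddd1, 80e6df6, c028b77, f8baf70} — 7 commits.

7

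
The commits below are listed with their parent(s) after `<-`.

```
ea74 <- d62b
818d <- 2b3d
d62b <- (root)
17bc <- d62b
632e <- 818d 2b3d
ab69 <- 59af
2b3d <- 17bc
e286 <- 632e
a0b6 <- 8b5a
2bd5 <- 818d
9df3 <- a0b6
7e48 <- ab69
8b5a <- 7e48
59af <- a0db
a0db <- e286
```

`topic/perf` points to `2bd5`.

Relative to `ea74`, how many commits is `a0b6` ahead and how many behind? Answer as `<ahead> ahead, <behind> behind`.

Reachable from a0b6: {17bc, 2b3d, 59af, 632e, 7e48, 818d, 8b5a, a0b6, a0db, ab69, d62b, e286}.
Reachable from ea74: {d62b, ea74}.
Only in a0b6's history (ahead): {17bc, 2b3d, 59af, 632e, 7e48, 818d, 8b5a, a0b6, a0db, ab69, e286} — 11.
Only in ea74's history (behind): {ea74} — 1.

11 ahead, 1 behind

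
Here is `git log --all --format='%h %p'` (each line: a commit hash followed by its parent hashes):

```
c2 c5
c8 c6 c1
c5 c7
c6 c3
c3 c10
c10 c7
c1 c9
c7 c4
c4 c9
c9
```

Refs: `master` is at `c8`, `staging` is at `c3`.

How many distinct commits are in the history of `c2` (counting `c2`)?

5

Walking parent pointers from c2: reachable set = {c2, c4, c5, c7, c9}.
That is 5 commits.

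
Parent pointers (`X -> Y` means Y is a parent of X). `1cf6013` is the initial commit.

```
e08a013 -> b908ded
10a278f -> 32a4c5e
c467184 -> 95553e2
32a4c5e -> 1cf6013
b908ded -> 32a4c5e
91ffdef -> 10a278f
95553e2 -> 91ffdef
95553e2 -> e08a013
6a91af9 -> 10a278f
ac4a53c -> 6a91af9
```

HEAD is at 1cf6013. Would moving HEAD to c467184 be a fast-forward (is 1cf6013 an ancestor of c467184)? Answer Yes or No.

A fast-forward from 1cf6013 to c467184 is possible iff 1cf6013 is an ancestor of c467184.
Ancestors of c467184: {10a278f, 1cf6013, 32a4c5e, 91ffdef, 95553e2, b908ded, c467184, e08a013}.
1cf6013 is among them, so fast-forward is possible.

Yes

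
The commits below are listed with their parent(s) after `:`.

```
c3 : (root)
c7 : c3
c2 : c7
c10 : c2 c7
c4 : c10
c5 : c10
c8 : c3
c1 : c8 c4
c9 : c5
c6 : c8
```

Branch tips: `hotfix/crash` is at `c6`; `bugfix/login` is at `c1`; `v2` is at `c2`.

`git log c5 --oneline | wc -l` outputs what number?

Walking parent pointers from c5: reachable set = {c10, c2, c3, c5, c7}.
That is 5 commits.

5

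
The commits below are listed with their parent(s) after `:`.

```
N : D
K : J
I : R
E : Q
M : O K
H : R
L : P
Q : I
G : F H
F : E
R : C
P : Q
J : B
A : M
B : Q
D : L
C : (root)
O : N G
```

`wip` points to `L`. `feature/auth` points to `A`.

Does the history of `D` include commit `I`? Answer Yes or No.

Yes

Ancestors of D (commits reachable by following parents): {C, D, I, L, P, Q, R}.
I is in that set, so it is an ancestor of D.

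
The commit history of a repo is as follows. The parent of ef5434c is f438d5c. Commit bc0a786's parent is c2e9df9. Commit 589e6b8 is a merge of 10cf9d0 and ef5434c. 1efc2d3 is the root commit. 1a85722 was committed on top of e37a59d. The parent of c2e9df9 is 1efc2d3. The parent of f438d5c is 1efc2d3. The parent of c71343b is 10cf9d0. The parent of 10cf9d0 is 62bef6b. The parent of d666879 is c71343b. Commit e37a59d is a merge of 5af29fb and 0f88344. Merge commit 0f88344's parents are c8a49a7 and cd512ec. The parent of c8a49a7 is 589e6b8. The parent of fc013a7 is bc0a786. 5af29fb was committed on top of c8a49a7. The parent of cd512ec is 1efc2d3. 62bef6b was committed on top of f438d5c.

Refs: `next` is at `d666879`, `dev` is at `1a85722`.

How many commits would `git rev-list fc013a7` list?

Walking parent pointers from fc013a7: reachable set = {1efc2d3, bc0a786, c2e9df9, fc013a7}.
That is 4 commits.

4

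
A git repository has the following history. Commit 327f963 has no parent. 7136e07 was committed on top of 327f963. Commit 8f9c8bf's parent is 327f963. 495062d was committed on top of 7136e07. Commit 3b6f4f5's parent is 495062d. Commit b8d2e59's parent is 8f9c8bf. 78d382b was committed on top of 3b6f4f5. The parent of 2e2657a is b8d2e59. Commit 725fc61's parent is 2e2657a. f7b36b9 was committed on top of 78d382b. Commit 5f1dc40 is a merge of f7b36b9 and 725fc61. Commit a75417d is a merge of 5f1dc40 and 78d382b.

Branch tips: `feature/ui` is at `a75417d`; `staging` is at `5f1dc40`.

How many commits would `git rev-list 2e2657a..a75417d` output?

Reachable from a75417d: {2e2657a, 327f963, 3b6f4f5, 495062d, 5f1dc40, 7136e07, 725fc61, 78d382b, 8f9c8bf, a75417d, b8d2e59, f7b36b9}.
Reachable from 2e2657a: {2e2657a, 327f963, 8f9c8bf, b8d2e59}.
In a75417d's history but not 2e2657a's: {3b6f4f5, 495062d, 5f1dc40, 7136e07, 725fc61, 78d382b, a75417d, f7b36b9} — 8 commits.

8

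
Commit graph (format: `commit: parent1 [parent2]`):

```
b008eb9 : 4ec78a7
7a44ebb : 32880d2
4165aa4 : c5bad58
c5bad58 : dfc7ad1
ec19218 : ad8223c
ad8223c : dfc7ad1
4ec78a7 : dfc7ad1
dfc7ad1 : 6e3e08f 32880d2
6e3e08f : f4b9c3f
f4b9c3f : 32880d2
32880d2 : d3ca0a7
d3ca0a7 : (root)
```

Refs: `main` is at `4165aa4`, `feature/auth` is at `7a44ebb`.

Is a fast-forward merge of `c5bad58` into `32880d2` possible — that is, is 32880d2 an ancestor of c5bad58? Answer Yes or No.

A fast-forward from 32880d2 to c5bad58 is possible iff 32880d2 is an ancestor of c5bad58.
Ancestors of c5bad58: {32880d2, 6e3e08f, c5bad58, d3ca0a7, dfc7ad1, f4b9c3f}.
32880d2 is among them, so fast-forward is possible.

Yes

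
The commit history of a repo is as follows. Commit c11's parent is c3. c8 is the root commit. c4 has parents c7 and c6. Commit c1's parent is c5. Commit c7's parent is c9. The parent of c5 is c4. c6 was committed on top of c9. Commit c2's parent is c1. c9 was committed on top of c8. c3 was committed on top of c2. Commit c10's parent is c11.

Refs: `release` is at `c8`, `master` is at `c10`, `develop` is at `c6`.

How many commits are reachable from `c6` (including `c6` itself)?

3

Walking parent pointers from c6: reachable set = {c6, c8, c9}.
That is 3 commits.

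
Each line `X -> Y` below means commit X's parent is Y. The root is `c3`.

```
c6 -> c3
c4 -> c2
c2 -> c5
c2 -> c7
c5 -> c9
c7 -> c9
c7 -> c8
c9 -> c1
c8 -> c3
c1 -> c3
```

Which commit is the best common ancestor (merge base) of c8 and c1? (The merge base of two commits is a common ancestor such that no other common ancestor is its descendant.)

Ancestors of c8: {c3, c8}.
Ancestors of c1: {c1, c3}.
Common ancestors: {c3}.
The only common ancestor is c3, so it is the merge base.

c3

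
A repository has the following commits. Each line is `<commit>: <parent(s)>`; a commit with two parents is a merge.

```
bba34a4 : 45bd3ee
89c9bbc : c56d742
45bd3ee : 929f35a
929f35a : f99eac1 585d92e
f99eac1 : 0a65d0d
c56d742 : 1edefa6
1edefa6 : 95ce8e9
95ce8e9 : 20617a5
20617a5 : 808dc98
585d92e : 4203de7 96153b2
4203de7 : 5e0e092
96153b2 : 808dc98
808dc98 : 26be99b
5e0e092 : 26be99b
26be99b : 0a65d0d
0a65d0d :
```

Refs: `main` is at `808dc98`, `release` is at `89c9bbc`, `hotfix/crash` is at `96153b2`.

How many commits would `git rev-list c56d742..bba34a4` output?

Reachable from bba34a4: {0a65d0d, 26be99b, 4203de7, 45bd3ee, 585d92e, 5e0e092, 808dc98, 929f35a, 96153b2, bba34a4, f99eac1}.
Reachable from c56d742: {0a65d0d, 1edefa6, 20617a5, 26be99b, 808dc98, 95ce8e9, c56d742}.
In bba34a4's history but not c56d742's: {4203de7, 45bd3ee, 585d92e, 5e0e092, 929f35a, 96153b2, bba34a4, f99eac1} — 8 commits.

8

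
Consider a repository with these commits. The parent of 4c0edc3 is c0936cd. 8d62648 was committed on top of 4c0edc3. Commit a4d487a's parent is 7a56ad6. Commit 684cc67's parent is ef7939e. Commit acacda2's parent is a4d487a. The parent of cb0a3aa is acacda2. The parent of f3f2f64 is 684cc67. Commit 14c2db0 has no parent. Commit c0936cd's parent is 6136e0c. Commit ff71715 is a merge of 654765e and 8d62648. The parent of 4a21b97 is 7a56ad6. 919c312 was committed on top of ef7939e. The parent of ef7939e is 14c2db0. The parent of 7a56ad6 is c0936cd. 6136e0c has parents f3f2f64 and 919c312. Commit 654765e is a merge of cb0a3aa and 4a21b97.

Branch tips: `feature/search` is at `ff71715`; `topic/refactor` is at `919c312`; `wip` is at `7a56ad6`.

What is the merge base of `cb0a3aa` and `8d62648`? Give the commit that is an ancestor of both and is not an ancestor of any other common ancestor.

Ancestors of cb0a3aa: {14c2db0, 6136e0c, 684cc67, 7a56ad6, 919c312, a4d487a, acacda2, c0936cd, cb0a3aa, ef7939e, f3f2f64}.
Ancestors of 8d62648: {14c2db0, 4c0edc3, 6136e0c, 684cc67, 8d62648, 919c312, c0936cd, ef7939e, f3f2f64}.
Common ancestors: {14c2db0, 6136e0c, 684cc67, 919c312, c0936cd, ef7939e, f3f2f64}.
Among these, c0936cd is not an ancestor of any other common ancestor — it is the merge base.

c0936cd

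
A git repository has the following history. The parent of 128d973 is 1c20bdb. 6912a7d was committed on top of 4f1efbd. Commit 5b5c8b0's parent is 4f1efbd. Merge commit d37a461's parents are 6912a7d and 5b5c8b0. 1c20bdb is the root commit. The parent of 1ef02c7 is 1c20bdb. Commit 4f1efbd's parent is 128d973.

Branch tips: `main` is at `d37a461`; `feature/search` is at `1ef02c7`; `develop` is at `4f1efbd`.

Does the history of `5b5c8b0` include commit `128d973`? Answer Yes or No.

Yes

Ancestors of 5b5c8b0 (commits reachable by following parents): {128d973, 1c20bdb, 4f1efbd, 5b5c8b0}.
128d973 is in that set, so it is an ancestor of 5b5c8b0.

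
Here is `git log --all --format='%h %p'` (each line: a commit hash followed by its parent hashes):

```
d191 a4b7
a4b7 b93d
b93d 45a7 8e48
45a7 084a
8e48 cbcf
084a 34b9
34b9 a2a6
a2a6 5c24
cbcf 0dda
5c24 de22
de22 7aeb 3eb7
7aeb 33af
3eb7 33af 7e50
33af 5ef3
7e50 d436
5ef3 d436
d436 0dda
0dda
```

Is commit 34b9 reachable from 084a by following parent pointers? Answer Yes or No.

Yes

Ancestors of 084a (commits reachable by following parents): {084a, 0dda, 33af, 34b9, 3eb7, 5c24, 5ef3, 7aeb, 7e50, a2a6, d436, de22}.
34b9 is in that set, so it is an ancestor of 084a.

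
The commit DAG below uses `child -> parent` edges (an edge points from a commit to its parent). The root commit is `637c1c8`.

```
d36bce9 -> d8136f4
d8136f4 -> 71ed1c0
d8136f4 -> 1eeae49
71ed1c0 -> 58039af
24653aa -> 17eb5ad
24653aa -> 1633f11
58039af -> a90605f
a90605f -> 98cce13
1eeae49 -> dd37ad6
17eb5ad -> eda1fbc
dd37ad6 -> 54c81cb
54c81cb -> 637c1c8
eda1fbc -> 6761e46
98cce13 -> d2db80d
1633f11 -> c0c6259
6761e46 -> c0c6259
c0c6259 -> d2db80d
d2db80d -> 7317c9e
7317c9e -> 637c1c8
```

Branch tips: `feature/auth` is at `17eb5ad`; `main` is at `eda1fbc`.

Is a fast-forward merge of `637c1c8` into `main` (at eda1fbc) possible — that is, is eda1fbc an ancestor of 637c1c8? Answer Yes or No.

No

A fast-forward from eda1fbc to 637c1c8 is possible iff eda1fbc is an ancestor of 637c1c8.
Ancestors of 637c1c8: {637c1c8}.
eda1fbc is not among them, so fast-forward is not possible.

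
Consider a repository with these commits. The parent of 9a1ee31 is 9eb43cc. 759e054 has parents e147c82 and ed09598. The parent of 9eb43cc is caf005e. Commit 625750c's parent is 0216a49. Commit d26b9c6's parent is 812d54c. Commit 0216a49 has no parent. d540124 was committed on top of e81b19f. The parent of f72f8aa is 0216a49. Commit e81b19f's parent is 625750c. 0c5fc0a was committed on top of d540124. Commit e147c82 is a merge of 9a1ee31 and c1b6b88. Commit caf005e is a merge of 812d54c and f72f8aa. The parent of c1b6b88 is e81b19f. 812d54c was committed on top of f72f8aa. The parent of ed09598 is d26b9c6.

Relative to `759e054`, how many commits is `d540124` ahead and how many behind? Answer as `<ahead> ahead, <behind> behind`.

1 ahead, 10 behind

Reachable from d540124: {0216a49, 625750c, d540124, e81b19f}.
Reachable from 759e054: {0216a49, 625750c, 759e054, 812d54c, 9a1ee31, 9eb43cc, c1b6b88, caf005e, d26b9c6, e147c82, e81b19f, ed09598, f72f8aa}.
Only in d540124's history (ahead): {d540124} — 1.
Only in 759e054's history (behind): {759e054, 812d54c, 9a1ee31, 9eb43cc, c1b6b88, caf005e, d26b9c6, e147c82, ed09598, f72f8aa} — 10.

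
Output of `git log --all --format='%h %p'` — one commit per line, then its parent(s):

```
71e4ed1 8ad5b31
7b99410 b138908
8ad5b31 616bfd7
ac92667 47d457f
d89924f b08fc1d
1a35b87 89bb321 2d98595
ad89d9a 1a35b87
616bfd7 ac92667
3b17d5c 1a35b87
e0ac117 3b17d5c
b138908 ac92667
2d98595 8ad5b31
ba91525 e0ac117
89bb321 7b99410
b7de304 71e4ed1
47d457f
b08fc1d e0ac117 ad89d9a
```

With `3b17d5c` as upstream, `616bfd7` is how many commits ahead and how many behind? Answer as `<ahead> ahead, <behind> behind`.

0 ahead, 7 behind

Reachable from 616bfd7: {47d457f, 616bfd7, ac92667}.
Reachable from 3b17d5c: {1a35b87, 2d98595, 3b17d5c, 47d457f, 616bfd7, 7b99410, 89bb321, 8ad5b31, ac92667, b138908}.
Only in 616bfd7's history (ahead): {} — 0.
Only in 3b17d5c's history (behind): {1a35b87, 2d98595, 3b17d5c, 7b99410, 89bb321, 8ad5b31, b138908} — 7.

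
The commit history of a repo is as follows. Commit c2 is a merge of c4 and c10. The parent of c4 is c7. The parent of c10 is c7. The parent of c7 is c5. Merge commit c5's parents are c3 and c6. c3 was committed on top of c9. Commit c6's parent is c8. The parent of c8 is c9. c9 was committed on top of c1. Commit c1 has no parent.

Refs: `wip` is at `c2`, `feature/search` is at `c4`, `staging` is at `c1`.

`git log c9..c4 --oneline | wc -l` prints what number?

Reachable from c4: {c1, c3, c4, c5, c6, c7, c8, c9}.
Reachable from c9: {c1, c9}.
In c4's history but not c9's: {c3, c4, c5, c6, c7, c8} — 6 commits.

6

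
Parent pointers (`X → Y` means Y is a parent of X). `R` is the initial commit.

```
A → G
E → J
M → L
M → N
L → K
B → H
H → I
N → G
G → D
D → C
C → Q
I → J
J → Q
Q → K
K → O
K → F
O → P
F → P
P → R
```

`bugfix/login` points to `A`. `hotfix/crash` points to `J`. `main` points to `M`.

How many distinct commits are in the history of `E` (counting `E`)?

Walking parent pointers from E: reachable set = {E, F, J, K, O, P, Q, R}.
That is 8 commits.

8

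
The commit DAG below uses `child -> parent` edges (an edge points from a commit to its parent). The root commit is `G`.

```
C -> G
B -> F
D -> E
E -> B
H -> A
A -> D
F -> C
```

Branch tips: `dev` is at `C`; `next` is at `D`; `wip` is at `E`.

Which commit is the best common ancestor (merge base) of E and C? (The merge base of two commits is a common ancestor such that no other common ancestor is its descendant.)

C

Ancestors of E: {B, C, E, F, G}.
Ancestors of C: {C, G}.
Common ancestors: {C, G}.
Among these, C is not an ancestor of any other common ancestor — it is the merge base.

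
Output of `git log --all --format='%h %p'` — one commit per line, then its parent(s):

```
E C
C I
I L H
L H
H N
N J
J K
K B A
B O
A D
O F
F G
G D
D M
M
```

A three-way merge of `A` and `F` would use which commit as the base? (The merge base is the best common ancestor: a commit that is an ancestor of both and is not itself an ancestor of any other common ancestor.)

D

Ancestors of A: {A, D, M}.
Ancestors of F: {D, F, G, M}.
Common ancestors: {D, M}.
Among these, D is not an ancestor of any other common ancestor — it is the merge base.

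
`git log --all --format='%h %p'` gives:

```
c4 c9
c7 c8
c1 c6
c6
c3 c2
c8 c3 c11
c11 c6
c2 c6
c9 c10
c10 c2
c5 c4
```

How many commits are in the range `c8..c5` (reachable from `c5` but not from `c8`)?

4

Reachable from c5: {c10, c2, c4, c5, c6, c9}.
Reachable from c8: {c11, c2, c3, c6, c8}.
In c5's history but not c8's: {c10, c4, c5, c9} — 4 commits.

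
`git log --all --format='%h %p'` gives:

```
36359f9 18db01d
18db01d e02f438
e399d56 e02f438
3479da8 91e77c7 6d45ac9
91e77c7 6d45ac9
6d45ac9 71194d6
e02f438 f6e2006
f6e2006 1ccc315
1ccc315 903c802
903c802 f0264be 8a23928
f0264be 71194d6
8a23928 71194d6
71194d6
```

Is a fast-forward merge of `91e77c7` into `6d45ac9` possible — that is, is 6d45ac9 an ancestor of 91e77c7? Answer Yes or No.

Yes

A fast-forward from 6d45ac9 to 91e77c7 is possible iff 6d45ac9 is an ancestor of 91e77c7.
Ancestors of 91e77c7: {6d45ac9, 71194d6, 91e77c7}.
6d45ac9 is among them, so fast-forward is possible.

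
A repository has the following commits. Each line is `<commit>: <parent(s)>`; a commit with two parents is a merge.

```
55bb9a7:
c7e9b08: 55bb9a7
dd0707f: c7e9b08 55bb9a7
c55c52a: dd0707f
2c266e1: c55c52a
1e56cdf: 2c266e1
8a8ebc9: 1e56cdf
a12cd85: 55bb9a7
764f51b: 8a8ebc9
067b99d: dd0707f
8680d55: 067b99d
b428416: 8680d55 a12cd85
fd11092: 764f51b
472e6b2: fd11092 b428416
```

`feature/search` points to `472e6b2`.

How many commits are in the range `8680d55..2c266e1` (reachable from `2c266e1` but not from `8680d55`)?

2

Reachable from 2c266e1: {2c266e1, 55bb9a7, c55c52a, c7e9b08, dd0707f}.
Reachable from 8680d55: {067b99d, 55bb9a7, 8680d55, c7e9b08, dd0707f}.
In 2c266e1's history but not 8680d55's: {2c266e1, c55c52a} — 2 commits.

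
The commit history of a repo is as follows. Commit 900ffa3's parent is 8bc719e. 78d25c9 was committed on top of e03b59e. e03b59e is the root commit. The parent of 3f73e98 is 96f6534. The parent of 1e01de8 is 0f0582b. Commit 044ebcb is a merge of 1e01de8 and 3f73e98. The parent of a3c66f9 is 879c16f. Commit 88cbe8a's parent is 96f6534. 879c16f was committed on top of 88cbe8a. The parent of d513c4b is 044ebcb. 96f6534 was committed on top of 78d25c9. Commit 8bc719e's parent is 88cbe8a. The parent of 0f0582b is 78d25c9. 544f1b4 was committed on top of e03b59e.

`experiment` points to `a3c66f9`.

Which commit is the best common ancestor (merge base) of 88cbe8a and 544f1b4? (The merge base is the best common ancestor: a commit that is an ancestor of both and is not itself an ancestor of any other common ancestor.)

Ancestors of 88cbe8a: {78d25c9, 88cbe8a, 96f6534, e03b59e}.
Ancestors of 544f1b4: {544f1b4, e03b59e}.
Common ancestors: {e03b59e}.
The only common ancestor is e03b59e, so it is the merge base.

e03b59e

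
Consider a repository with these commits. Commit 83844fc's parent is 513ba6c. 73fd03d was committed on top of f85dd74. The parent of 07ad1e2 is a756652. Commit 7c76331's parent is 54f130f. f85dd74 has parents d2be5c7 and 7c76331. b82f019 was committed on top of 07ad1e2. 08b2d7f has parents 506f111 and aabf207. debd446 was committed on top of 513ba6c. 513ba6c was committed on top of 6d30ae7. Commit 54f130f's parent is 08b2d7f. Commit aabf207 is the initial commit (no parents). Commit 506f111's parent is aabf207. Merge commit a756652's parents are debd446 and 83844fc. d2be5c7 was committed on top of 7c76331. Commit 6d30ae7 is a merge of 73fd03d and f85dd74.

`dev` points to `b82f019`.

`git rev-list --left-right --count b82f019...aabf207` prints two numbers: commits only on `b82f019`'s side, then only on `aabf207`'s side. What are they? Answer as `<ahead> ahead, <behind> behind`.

Reachable from b82f019: {07ad1e2, 08b2d7f, 506f111, 513ba6c, 54f130f, 6d30ae7, 73fd03d, 7c76331, 83844fc, a756652, aabf207, b82f019, d2be5c7, debd446, f85dd74}.
Reachable from aabf207: {aabf207}.
Only in b82f019's history (ahead): {07ad1e2, 08b2d7f, 506f111, 513ba6c, 54f130f, 6d30ae7, 73fd03d, 7c76331, 83844fc, a756652, b82f019, d2be5c7, debd446, f85dd74} — 14.
Only in aabf207's history (behind): {} — 0.

14 ahead, 0 behind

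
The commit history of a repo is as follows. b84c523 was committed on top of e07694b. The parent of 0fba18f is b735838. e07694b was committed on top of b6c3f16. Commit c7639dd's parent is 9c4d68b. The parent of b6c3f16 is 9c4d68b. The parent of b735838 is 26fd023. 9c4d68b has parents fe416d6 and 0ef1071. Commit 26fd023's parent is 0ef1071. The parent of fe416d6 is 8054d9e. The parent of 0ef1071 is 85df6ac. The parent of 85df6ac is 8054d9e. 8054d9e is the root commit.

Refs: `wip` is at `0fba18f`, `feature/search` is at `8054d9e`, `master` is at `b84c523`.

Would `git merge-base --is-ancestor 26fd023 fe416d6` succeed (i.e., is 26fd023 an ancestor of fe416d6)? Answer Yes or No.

No

Ancestors of fe416d6: {8054d9e, fe416d6}.
26fd023 is not in that set, so it is not an ancestor of fe416d6.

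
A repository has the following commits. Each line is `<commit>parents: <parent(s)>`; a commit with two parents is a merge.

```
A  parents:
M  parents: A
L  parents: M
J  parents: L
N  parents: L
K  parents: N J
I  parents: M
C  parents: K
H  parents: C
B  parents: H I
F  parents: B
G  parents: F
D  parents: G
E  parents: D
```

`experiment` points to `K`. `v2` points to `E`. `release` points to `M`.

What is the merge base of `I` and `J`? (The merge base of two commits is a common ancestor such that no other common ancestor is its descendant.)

Ancestors of I: {A, I, M}.
Ancestors of J: {A, J, L, M}.
Common ancestors: {A, M}.
Among these, M is not an ancestor of any other common ancestor — it is the merge base.

M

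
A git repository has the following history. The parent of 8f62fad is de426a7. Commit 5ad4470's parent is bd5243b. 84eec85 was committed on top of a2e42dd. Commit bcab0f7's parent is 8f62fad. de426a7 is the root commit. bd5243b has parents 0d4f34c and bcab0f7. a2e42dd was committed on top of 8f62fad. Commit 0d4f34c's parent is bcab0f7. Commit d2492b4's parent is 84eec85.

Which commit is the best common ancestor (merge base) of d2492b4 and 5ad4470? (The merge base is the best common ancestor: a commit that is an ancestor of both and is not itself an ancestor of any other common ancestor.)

8f62fad

Ancestors of d2492b4: {84eec85, 8f62fad, a2e42dd, d2492b4, de426a7}.
Ancestors of 5ad4470: {0d4f34c, 5ad4470, 8f62fad, bcab0f7, bd5243b, de426a7}.
Common ancestors: {8f62fad, de426a7}.
Among these, 8f62fad is not an ancestor of any other common ancestor — it is the merge base.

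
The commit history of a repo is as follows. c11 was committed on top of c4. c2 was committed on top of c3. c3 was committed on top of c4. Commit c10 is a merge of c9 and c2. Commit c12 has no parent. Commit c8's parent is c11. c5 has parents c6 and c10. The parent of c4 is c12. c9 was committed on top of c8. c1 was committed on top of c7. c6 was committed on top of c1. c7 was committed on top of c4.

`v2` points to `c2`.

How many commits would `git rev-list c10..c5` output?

4

Reachable from c5: {c1, c10, c11, c12, c2, c3, c4, c5, c6, c7, c8, c9}.
Reachable from c10: {c10, c11, c12, c2, c3, c4, c8, c9}.
In c5's history but not c10's: {c1, c5, c6, c7} — 4 commits.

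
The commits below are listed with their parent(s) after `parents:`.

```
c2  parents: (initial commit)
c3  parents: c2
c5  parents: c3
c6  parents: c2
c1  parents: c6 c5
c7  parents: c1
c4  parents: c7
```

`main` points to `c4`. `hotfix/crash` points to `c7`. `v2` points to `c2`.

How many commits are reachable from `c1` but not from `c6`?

Reachable from c1: {c1, c2, c3, c5, c6}.
Reachable from c6: {c2, c6}.
In c1's history but not c6's: {c1, c3, c5} — 3 commits.

3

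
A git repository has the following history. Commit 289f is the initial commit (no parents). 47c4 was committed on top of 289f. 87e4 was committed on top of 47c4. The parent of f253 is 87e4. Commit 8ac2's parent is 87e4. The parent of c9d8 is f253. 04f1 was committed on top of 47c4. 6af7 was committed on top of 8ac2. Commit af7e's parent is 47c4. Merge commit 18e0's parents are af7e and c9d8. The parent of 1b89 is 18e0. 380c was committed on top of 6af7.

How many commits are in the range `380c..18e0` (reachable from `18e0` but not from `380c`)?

4

Reachable from 18e0: {18e0, 289f, 47c4, 87e4, af7e, c9d8, f253}.
Reachable from 380c: {289f, 380c, 47c4, 6af7, 87e4, 8ac2}.
In 18e0's history but not 380c's: {18e0, af7e, c9d8, f253} — 4 commits.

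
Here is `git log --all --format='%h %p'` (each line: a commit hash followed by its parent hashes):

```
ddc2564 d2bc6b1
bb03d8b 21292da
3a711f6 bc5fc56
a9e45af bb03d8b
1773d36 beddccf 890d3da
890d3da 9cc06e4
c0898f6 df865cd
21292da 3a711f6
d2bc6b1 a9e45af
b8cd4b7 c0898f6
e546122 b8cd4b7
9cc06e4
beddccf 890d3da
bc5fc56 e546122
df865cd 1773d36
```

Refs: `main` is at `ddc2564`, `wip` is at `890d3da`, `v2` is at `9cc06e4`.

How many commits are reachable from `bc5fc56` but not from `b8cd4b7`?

2

Reachable from bc5fc56: {1773d36, 890d3da, 9cc06e4, b8cd4b7, bc5fc56, beddccf, c0898f6, df865cd, e546122}.
Reachable from b8cd4b7: {1773d36, 890d3da, 9cc06e4, b8cd4b7, beddccf, c0898f6, df865cd}.
In bc5fc56's history but not b8cd4b7's: {bc5fc56, e546122} — 2 commits.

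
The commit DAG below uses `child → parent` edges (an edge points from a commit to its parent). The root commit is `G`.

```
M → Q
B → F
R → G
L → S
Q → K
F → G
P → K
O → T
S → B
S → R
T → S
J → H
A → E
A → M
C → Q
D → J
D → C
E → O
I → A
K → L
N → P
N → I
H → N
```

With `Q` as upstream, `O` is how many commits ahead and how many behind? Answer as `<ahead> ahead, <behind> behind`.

Reachable from O: {B, F, G, O, R, S, T}.
Reachable from Q: {B, F, G, K, L, Q, R, S}.
Only in O's history (ahead): {O, T} — 2.
Only in Q's history (behind): {K, L, Q} — 3.

2 ahead, 3 behind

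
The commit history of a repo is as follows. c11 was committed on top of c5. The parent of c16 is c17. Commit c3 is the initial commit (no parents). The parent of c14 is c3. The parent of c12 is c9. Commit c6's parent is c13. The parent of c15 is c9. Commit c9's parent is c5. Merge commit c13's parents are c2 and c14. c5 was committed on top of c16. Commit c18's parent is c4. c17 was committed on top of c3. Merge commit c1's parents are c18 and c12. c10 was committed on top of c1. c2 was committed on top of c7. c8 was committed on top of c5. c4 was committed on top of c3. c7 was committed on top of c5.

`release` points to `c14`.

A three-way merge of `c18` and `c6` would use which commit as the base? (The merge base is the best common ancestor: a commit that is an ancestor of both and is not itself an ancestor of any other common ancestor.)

c3

Ancestors of c18: {c18, c3, c4}.
Ancestors of c6: {c13, c14, c16, c17, c2, c3, c5, c6, c7}.
Common ancestors: {c3}.
The only common ancestor is c3, so it is the merge base.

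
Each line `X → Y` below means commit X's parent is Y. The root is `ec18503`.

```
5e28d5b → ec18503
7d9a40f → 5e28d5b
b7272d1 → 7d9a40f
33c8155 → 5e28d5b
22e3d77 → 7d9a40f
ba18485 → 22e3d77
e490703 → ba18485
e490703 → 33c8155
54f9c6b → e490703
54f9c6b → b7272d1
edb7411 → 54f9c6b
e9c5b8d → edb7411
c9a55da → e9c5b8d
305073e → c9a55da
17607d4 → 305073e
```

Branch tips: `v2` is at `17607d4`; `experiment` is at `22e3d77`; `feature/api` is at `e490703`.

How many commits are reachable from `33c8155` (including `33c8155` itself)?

3

Walking parent pointers from 33c8155: reachable set = {33c8155, 5e28d5b, ec18503}.
That is 3 commits.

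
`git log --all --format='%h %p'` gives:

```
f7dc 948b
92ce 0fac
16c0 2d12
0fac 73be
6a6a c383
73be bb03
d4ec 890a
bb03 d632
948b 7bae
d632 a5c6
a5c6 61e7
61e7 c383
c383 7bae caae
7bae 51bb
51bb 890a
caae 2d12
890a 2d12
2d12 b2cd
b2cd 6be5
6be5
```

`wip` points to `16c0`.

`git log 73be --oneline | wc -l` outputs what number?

Walking parent pointers from 73be: reachable set = {2d12, 51bb, 61e7, 6be5, 73be, 7bae, 890a, a5c6, b2cd, bb03, c383, caae, d632}.
That is 13 commits.

13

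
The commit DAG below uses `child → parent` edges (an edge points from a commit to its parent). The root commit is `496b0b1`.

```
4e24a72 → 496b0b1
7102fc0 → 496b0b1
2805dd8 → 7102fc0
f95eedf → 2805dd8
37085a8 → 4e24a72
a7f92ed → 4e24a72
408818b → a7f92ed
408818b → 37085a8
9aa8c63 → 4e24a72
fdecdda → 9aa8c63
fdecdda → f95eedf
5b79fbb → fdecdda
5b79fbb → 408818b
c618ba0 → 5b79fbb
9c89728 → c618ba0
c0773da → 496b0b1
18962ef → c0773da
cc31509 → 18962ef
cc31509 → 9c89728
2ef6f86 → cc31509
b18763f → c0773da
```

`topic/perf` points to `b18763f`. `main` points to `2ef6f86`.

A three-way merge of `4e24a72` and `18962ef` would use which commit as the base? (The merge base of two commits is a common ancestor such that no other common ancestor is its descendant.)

Ancestors of 4e24a72: {496b0b1, 4e24a72}.
Ancestors of 18962ef: {18962ef, 496b0b1, c0773da}.
Common ancestors: {496b0b1}.
The only common ancestor is 496b0b1, so it is the merge base.

496b0b1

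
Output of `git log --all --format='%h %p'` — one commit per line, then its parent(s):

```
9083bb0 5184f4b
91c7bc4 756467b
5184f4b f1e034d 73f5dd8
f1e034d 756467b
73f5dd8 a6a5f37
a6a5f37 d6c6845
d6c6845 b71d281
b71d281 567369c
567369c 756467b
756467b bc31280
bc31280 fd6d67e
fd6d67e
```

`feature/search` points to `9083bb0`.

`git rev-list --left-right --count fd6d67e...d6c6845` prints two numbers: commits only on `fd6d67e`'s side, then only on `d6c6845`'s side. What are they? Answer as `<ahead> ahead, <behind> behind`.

Reachable from fd6d67e: {fd6d67e}.
Reachable from d6c6845: {567369c, 756467b, b71d281, bc31280, d6c6845, fd6d67e}.
Only in fd6d67e's history (ahead): {} — 0.
Only in d6c6845's history (behind): {567369c, 756467b, b71d281, bc31280, d6c6845} — 5.

0 ahead, 5 behind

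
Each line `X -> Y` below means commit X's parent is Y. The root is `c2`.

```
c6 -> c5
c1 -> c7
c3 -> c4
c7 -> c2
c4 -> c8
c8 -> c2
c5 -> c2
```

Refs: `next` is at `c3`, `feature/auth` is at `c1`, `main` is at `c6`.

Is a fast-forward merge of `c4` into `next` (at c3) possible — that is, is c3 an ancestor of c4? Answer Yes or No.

No

A fast-forward from c3 to c4 is possible iff c3 is an ancestor of c4.
Ancestors of c4: {c2, c4, c8}.
c3 is not among them, so fast-forward is not possible.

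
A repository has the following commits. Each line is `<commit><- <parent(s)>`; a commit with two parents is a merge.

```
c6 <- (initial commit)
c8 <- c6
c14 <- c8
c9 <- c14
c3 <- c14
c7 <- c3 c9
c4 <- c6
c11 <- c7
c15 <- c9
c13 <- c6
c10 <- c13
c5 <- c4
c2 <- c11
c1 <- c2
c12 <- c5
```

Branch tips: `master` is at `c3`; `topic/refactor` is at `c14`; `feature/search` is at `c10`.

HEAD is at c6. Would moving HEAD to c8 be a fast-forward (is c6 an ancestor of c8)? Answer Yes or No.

A fast-forward from c6 to c8 is possible iff c6 is an ancestor of c8.
Ancestors of c8: {c6, c8}.
c6 is among them, so fast-forward is possible.

Yes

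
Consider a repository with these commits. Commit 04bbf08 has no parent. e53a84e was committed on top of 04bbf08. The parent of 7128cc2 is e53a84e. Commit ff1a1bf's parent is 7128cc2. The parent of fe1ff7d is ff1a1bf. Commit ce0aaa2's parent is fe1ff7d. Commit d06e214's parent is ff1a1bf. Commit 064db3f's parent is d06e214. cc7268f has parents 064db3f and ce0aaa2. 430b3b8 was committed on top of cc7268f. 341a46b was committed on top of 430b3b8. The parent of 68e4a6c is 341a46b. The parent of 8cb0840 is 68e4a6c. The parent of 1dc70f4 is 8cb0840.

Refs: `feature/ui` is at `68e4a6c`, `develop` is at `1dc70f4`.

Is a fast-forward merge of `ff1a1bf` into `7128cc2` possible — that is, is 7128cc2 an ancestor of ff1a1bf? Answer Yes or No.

Yes

A fast-forward from 7128cc2 to ff1a1bf is possible iff 7128cc2 is an ancestor of ff1a1bf.
Ancestors of ff1a1bf: {04bbf08, 7128cc2, e53a84e, ff1a1bf}.
7128cc2 is among them, so fast-forward is possible.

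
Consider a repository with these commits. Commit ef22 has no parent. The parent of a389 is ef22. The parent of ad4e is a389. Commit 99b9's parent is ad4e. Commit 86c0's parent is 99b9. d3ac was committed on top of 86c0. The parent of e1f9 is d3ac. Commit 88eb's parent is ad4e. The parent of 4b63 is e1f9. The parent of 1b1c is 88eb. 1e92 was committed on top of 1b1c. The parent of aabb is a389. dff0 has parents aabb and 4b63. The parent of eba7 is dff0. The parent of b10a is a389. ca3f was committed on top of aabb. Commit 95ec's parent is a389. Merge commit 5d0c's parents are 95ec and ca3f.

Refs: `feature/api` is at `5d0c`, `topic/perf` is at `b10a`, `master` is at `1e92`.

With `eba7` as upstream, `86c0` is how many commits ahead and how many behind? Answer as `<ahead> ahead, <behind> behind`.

Reachable from 86c0: {86c0, 99b9, a389, ad4e, ef22}.
Reachable from eba7: {4b63, 86c0, 99b9, a389, aabb, ad4e, d3ac, dff0, e1f9, eba7, ef22}.
Only in 86c0's history (ahead): {} — 0.
Only in eba7's history (behind): {4b63, aabb, d3ac, dff0, e1f9, eba7} — 6.

0 ahead, 6 behind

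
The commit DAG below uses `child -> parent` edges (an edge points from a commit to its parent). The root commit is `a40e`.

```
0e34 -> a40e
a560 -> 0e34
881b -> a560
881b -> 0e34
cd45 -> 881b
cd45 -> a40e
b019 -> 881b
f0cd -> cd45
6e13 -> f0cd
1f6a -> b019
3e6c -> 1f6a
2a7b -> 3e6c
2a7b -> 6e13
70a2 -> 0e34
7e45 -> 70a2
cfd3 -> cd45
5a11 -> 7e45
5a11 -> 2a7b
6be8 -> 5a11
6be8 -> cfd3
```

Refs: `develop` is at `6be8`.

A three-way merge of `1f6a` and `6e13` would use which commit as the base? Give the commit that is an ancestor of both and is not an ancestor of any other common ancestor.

Ancestors of 1f6a: {0e34, 1f6a, 881b, a40e, a560, b019}.
Ancestors of 6e13: {0e34, 6e13, 881b, a40e, a560, cd45, f0cd}.
Common ancestors: {0e34, 881b, a40e, a560}.
Among these, 881b is not an ancestor of any other common ancestor — it is the merge base.

881b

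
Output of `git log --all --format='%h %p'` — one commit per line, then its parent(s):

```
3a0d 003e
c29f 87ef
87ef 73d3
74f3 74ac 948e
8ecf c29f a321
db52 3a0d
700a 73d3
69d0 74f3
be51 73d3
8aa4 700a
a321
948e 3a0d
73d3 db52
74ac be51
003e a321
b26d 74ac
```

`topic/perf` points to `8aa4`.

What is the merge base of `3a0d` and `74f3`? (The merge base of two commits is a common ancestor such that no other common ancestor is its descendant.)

Ancestors of 3a0d: {003e, 3a0d, a321}.
Ancestors of 74f3: {003e, 3a0d, 73d3, 74ac, 74f3, 948e, a321, be51, db52}.
Common ancestors: {003e, 3a0d, a321}.
Among these, 3a0d is not an ancestor of any other common ancestor — it is the merge base.

3a0d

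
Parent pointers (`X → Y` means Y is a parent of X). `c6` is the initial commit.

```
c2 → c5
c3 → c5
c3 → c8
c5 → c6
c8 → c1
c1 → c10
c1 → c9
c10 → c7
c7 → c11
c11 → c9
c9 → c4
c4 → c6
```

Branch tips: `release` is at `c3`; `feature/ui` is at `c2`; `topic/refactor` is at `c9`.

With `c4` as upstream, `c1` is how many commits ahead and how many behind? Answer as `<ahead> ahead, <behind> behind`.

Reachable from c1: {c1, c10, c11, c4, c6, c7, c9}.
Reachable from c4: {c4, c6}.
Only in c1's history (ahead): {c1, c10, c11, c7, c9} — 5.
Only in c4's history (behind): {} — 0.

5 ahead, 0 behind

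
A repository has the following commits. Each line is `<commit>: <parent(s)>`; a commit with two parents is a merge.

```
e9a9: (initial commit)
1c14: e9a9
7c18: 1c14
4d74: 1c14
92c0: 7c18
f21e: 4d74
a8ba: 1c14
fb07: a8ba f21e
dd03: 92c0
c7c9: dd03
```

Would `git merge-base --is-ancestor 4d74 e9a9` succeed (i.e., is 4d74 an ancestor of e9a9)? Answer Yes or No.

Ancestors of e9a9: {e9a9}.
4d74 is not in that set, so it is not an ancestor of e9a9.

No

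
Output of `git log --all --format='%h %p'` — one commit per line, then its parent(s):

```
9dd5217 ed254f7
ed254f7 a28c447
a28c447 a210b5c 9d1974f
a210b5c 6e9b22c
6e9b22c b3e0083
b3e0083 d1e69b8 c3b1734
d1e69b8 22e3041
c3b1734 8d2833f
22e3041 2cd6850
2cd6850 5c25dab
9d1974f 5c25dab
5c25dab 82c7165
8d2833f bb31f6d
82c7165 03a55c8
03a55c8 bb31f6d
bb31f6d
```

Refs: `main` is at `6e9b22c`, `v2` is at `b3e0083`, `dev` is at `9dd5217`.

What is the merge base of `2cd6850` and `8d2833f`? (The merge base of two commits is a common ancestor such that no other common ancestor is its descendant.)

bb31f6d

Ancestors of 2cd6850: {03a55c8, 2cd6850, 5c25dab, 82c7165, bb31f6d}.
Ancestors of 8d2833f: {8d2833f, bb31f6d}.
Common ancestors: {bb31f6d}.
The only common ancestor is bb31f6d, so it is the merge base.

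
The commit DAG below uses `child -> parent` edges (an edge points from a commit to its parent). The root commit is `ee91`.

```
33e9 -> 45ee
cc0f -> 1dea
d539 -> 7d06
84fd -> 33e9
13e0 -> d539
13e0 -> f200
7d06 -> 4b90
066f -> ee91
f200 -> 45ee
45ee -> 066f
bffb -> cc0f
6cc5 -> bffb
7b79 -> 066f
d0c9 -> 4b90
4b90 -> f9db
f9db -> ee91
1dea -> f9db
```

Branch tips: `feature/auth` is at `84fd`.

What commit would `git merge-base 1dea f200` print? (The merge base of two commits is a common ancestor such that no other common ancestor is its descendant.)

Ancestors of 1dea: {1dea, ee91, f9db}.
Ancestors of f200: {066f, 45ee, ee91, f200}.
Common ancestors: {ee91}.
The only common ancestor is ee91, so it is the merge base.

ee91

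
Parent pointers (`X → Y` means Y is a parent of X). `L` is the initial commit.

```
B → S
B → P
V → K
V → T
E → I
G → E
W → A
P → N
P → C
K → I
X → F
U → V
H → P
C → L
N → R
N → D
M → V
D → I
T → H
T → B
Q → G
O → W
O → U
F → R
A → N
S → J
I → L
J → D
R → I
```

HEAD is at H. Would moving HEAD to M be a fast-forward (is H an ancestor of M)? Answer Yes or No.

A fast-forward from H to M is possible iff H is an ancestor of M.
Ancestors of M: {B, C, D, H, I, J, K, L, M, N, P, R, S, T, V}.
H is among them, so fast-forward is possible.

Yes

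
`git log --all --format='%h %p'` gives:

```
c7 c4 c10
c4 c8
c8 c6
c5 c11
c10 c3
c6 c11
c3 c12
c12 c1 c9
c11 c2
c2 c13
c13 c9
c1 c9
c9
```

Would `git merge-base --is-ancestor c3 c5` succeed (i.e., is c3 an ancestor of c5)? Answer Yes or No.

Ancestors of c5: {c11, c13, c2, c5, c9}.
c3 is not in that set, so it is not an ancestor of c5.

No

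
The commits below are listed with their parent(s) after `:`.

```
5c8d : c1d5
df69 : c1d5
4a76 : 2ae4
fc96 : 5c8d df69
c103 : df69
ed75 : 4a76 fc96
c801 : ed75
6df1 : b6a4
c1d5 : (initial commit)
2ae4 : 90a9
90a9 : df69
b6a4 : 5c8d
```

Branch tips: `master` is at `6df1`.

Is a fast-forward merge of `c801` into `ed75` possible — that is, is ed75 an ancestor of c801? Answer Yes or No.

Yes

A fast-forward from ed75 to c801 is possible iff ed75 is an ancestor of c801.
Ancestors of c801: {2ae4, 4a76, 5c8d, 90a9, c1d5, c801, df69, ed75, fc96}.
ed75 is among them, so fast-forward is possible.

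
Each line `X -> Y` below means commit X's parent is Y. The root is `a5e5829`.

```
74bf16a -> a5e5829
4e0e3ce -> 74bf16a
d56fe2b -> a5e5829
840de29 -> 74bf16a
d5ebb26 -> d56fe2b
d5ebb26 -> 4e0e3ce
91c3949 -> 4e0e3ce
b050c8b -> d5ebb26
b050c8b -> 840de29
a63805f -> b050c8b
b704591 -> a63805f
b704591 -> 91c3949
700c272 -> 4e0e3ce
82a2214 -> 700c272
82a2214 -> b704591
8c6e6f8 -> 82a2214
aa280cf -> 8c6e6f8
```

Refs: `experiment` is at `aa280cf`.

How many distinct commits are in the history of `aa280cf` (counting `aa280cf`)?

14

Walking parent pointers from aa280cf: reachable set = {4e0e3ce, 700c272, 74bf16a, 82a2214, 840de29, 8c6e6f8, 91c3949, a5e5829, a63805f, aa280cf, b050c8b, b704591, d56fe2b, d5ebb26}.
That is 14 commits.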